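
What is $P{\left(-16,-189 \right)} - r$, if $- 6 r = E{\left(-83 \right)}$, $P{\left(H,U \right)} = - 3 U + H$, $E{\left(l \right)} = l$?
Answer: $\frac{3223}{6} \approx 537.17$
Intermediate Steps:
$P{\left(H,U \right)} = H - 3 U$
$r = \frac{83}{6}$ ($r = \left(- \frac{1}{6}\right) \left(-83\right) = \frac{83}{6} \approx 13.833$)
$P{\left(-16,-189 \right)} - r = \left(-16 - -567\right) - \frac{83}{6} = \left(-16 + 567\right) - \frac{83}{6} = 551 - \frac{83}{6} = \frac{3223}{6}$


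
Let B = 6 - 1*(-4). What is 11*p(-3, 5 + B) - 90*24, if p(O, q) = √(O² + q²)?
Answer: -2160 + 33*√26 ≈ -1991.7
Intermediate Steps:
B = 10 (B = 6 + 4 = 10)
11*p(-3, 5 + B) - 90*24 = 11*√((-3)² + (5 + 10)²) - 90*24 = 11*√(9 + 15²) - 2160 = 11*√(9 + 225) - 2160 = 11*√234 - 2160 = 11*(3*√26) - 2160 = 33*√26 - 2160 = -2160 + 33*√26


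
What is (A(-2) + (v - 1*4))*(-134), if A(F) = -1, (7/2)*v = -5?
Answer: 6030/7 ≈ 861.43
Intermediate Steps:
v = -10/7 (v = (2/7)*(-5) = -10/7 ≈ -1.4286)
(A(-2) + (v - 1*4))*(-134) = (-1 + (-10/7 - 1*4))*(-134) = (-1 + (-10/7 - 4))*(-134) = (-1 - 38/7)*(-134) = -45/7*(-134) = 6030/7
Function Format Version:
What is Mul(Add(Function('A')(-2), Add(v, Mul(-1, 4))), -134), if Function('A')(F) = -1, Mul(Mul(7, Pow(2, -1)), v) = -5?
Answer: Rational(6030, 7) ≈ 861.43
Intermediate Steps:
v = Rational(-10, 7) (v = Mul(Rational(2, 7), -5) = Rational(-10, 7) ≈ -1.4286)
Mul(Add(Function('A')(-2), Add(v, Mul(-1, 4))), -134) = Mul(Add(-1, Add(Rational(-10, 7), Mul(-1, 4))), -134) = Mul(Add(-1, Add(Rational(-10, 7), -4)), -134) = Mul(Add(-1, Rational(-38, 7)), -134) = Mul(Rational(-45, 7), -134) = Rational(6030, 7)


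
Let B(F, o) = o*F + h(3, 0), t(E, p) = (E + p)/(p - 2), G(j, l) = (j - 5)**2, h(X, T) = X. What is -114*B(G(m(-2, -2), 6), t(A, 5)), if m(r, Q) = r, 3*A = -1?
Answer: -27094/3 ≈ -9031.3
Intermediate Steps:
A = -1/3 (A = (1/3)*(-1) = -1/3 ≈ -0.33333)
G(j, l) = (-5 + j)**2
t(E, p) = (E + p)/(-2 + p)
B(F, o) = 3 + F*o (B(F, o) = o*F + 3 = F*o + 3 = 3 + F*o)
-114*B(G(m(-2, -2), 6), t(A, 5)) = -114*(3 + (-5 - 2)**2*((-1/3 + 5)/(-2 + 5))) = -114*(3 + (-7)**2*((14/3)/3)) = -114*(3 + 49*((1/3)*(14/3))) = -114*(3 + 49*(14/9)) = -114*(3 + 686/9) = -114*713/9 = -27094/3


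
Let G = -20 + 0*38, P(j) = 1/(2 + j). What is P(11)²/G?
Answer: -1/3380 ≈ -0.00029586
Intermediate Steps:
G = -20 (G = -20 + 0 = -20)
P(11)²/G = (1/(2 + 11))²/(-20) = (1/13)²*(-1/20) = (1/169)*(-1/20) = -1/3380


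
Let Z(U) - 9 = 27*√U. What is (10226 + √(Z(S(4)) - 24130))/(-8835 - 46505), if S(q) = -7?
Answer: -5113/27670 - √(-24121 + 27*I*√7)/55340 ≈ -0.18479 - 0.0028065*I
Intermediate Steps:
Z(U) = 9 + 27*√U
(10226 + √(Z(S(4)) - 24130))/(-8835 - 46505) = (10226 + √((9 + 27*√(-7)) - 24130))/(-8835 - 46505) = (10226 + √((9 + 27*(I*√7)) - 24130))/(-55340) = (10226 + √((9 + 27*I*√7) - 24130))*(-1/55340) = (10226 + √(-24121 + 27*I*√7))*(-1/55340) = -5113/27670 - √(-24121 + 27*I*√7)/55340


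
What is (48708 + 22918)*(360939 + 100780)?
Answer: 33071085094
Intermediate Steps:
(48708 + 22918)*(360939 + 100780) = 71626*461719 = 33071085094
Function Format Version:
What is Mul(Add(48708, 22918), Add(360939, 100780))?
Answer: 33071085094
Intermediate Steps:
Mul(Add(48708, 22918), Add(360939, 100780)) = Mul(71626, 461719) = 33071085094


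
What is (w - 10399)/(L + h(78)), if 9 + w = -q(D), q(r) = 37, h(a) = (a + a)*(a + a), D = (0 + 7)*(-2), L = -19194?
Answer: -10445/5142 ≈ -2.0313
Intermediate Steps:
D = -14 (D = 7*(-2) = -14)
h(a) = 4*a² (h(a) = (2*a)*(2*a) = 4*a²)
w = -46 (w = -9 - 1*37 = -9 - 37 = -46)
(w - 10399)/(L + h(78)) = (-46 - 10399)/(-19194 + 4*78²) = -10445/(-19194 + 4*6084) = -10445/(-19194 + 24336) = -10445/5142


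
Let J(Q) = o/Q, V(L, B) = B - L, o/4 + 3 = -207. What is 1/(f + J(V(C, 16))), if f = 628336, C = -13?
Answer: 29/18220904 ≈ 1.5916e-6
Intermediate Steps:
o = -840 (o = -12 + 4*(-207) = -12 - 828 = -840)
J(Q) = -840/Q
1/(f + J(V(C, 16))) = 1/(628336 - 840/(16 - 1*(-13))) = 1/(628336 - 840/(16 + 13)) = 1/(628336 - 840/29) = 1/(18220904/29) = 29/18220904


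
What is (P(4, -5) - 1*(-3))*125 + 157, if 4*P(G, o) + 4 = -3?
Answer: 1253/4 ≈ 313.25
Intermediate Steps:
P(G, o) = -7/4 (P(G, o) = -1 + (¼)*(-3) = -1 - ¾ = -7/4)
(P(4, -5) - 1*(-3))*125 + 157 = (-7/4 - 1*(-3))*125 + 157 = (-7/4 + 3)*125 + 157 = (5/4)*125 + 157 = 625/4 + 157 = 1253/4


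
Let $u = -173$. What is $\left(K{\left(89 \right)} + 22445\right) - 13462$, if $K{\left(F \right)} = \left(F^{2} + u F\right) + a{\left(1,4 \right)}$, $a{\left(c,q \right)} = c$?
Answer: $1508$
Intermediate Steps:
$K{\left(F \right)} = 1 + F^{2} - 173 F$ ($K{\left(F \right)} = \left(F^{2} - 173 F\right) + 1 = 1 + F^{2} - 173 F$)
$\left(K{\left(89 \right)} + 22445\right) - 13462 = \left(\left(1 + 89^{2} - 15397\right) + 22445\right) - 13462 = \left(\left(1 + 7921 - 15397\right) + 22445\right) - 13462 = \left(-7475 + 22445\right) - 13462 = 14970 - 13462 = 1508$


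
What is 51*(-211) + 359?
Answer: -10402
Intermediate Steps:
51*(-211) + 359 = -10761 + 359 = -10402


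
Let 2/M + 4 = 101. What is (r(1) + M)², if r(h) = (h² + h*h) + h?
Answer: 85849/9409 ≈ 9.1241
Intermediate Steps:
M = 2/97 (M = 2/(-4 + 101) = 2/97 ≈ 0.020619)
r(h) = h + 2*h² (r(h) = (h² + h²) + h = 2*h² + h = h + 2*h²)
(r(1) + M)² = (1*(1 + 2*1) + 2/97)² = (1*(1 + 2) + 2/97)² = (1*3 + 2/97)² = (3 + 2/97)² = (293/97)² = 85849/9409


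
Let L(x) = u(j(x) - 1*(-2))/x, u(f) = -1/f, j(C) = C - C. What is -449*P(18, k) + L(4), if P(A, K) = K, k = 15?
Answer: -53881/8 ≈ -6735.1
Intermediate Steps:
j(C) = 0
L(x) = -1/(2*x) (L(x) = (-1/(0 - 1*(-2)))/x = (-1/(0 + 2))/x = (-1/2)/x = (-1*½)/x = -1/(2*x))
-449*P(18, k) + L(4) = -449*15 - ½/4 = -6735 - ½*¼ = -6735 - ⅛ = -53881/8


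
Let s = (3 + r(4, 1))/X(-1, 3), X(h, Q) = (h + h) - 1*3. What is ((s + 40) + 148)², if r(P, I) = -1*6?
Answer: 889249/25 ≈ 35570.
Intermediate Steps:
r(P, I) = -6
X(h, Q) = -3 + 2*h (X(h, Q) = 2*h - 3 = -3 + 2*h)
s = ⅗ (s = (3 - 6)/(-3 + 2*(-1)) = -3/(-3 - 2) = -3/(-5) = -3*(-⅕) = ⅗ ≈ 0.60000)
((s + 40) + 148)² = ((⅗ + 40) + 148)² = (203/5 + 148)² = (943/5)² = 889249/25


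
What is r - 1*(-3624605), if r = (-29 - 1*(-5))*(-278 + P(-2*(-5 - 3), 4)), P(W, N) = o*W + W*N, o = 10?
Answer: 3625901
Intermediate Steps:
P(W, N) = 10*W + N*W (P(W, N) = 10*W + W*N = 10*W + N*W)
r = 1296 (r = (-29 - 1*(-5))*(-278 + (-2*(-5 - 3))*(10 + 4)) = (-29 + 5)*(-278 - 2*(-8)*14) = -24*(-278 + 16*14) = -24*(-278 + 224) = -24*(-54) = 1296)
r - 1*(-3624605) = 1296 - 1*(-3624605) = 1296 + 3624605 = 3625901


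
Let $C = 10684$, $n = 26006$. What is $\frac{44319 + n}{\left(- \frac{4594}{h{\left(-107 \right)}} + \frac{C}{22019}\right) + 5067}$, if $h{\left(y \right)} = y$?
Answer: $\frac{33137604145}{2408063537} \approx 13.761$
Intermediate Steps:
$\frac{44319 + n}{\left(- \frac{4594}{h{\left(-107 \right)}} + \frac{C}{22019}\right) + 5067} = \frac{44319 + 26006}{\left(- \frac{4594}{-107} + \frac{10684}{22019}\right) + 5067} = \frac{70325}{\left(\left(-4594\right) \left(- \frac{1}{107}\right) + 10684 \cdot \frac{1}{22019}\right) + 5067} = \frac{70325}{\left(\frac{4594}{107} + \frac{10684}{22019}\right) + 5067} = \frac{70325}{\frac{102298474}{2356033} + 5067} = \frac{70325}{\frac{12040317685}{2356033}} = 70325 \cdot \frac{2356033}{12040317685} = \frac{33137604145}{2408063537}$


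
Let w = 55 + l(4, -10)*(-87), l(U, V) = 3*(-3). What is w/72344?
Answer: 419/36172 ≈ 0.011584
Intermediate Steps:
l(U, V) = -9
w = 838 (w = 55 - 9*(-87) = 55 + 783 = 838)
w/72344 = 838/72344 = 838*(1/72344) = 419/36172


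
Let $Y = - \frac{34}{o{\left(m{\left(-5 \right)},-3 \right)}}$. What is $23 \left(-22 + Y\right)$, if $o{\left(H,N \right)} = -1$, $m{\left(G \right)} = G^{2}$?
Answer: $276$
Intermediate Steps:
$Y = 34$ ($Y = - \frac{34}{-1} = \left(-34\right) \left(-1\right) = 34$)
$23 \left(-22 + Y\right) = 23 \left(-22 + 34\right) = 23 \cdot 12 = 276$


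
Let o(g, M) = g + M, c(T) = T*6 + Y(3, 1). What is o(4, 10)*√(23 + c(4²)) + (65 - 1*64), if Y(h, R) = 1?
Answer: 1 + 28*√30 ≈ 154.36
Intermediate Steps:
c(T) = 1 + 6*T (c(T) = T*6 + 1 = 6*T + 1 = 1 + 6*T)
o(g, M) = M + g
o(4, 10)*√(23 + c(4²)) + (65 - 1*64) = (10 + 4)*√(23 + (1 + 6*4²)) + (65 - 1*64) = 14*√(23 + (1 + 6*16)) + (65 - 64) = 14*√(23 + (1 + 96)) + 1 = 14*√(23 + 97) + 1 = 14*√120 + 1 = 14*(2*√30) + 1 = 28*√30 + 1 = 1 + 28*√30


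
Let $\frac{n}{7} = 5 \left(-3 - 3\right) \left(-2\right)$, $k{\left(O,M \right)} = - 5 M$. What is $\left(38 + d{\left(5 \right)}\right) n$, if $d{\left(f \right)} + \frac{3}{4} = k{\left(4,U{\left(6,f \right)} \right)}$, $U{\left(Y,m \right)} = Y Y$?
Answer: $-59955$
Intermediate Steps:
$U{\left(Y,m \right)} = Y^{2}$
$d{\left(f \right)} = - \frac{723}{4}$ ($d{\left(f \right)} = - \frac{3}{4} - 5 \cdot 6^{2} = - \frac{3}{4} - 180 = - \frac{723}{4}$)
$n = 420$ ($n = 7 \cdot 5 \left(-3 - 3\right) \left(-2\right) = 7 \cdot 5 \left(\left(-6\right) \left(-2\right)\right) = 7 \cdot 5 \cdot 12 = 7 \cdot 60 = 420$)
$\left(38 + d{\left(5 \right)}\right) n = \left(38 - \frac{723}{4}\right) 420 = \left(- \frac{571}{4}\right) 420 = -59955$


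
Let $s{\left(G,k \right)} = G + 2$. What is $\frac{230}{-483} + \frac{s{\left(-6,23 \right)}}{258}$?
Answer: $- \frac{148}{301} \approx -0.49169$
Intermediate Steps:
$s{\left(G,k \right)} = 2 + G$
$\frac{230}{-483} + \frac{s{\left(-6,23 \right)}}{258} = \frac{230}{-483} + \frac{2 - 6}{258} = 230 \left(- \frac{1}{483}\right) - \frac{2}{129} = - \frac{10}{21} - \frac{2}{129} = - \frac{148}{301}$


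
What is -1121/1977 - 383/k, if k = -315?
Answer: 134692/207585 ≈ 0.64885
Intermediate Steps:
-1121/1977 - 383/k = -1121/1977 - 383/(-315) = -1121*1/1977 - 383*(-1/315) = -1121/1977 + 383/315 = 134692/207585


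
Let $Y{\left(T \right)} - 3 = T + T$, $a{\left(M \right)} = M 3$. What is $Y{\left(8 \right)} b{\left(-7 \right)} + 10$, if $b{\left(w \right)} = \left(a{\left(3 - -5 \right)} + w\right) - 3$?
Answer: $276$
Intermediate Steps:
$a{\left(M \right)} = 3 M$
$Y{\left(T \right)} = 3 + 2 T$ ($Y{\left(T \right)} = 3 + \left(T + T\right) = 3 + 2 T$)
$b{\left(w \right)} = 21 + w$ ($b{\left(w \right)} = \left(3 \left(3 - -5\right) + w\right) - 3 = \left(3 \left(3 + 5\right) + w\right) - 3 = \left(3 \cdot 8 + w\right) - 3 = \left(24 + w\right) - 3 = 21 + w$)
$Y{\left(8 \right)} b{\left(-7 \right)} + 10 = \left(3 + 2 \cdot 8\right) \left(21 - 7\right) + 10 = \left(3 + 16\right) 14 + 10 = 19 \cdot 14 + 10 = 266 + 10 = 276$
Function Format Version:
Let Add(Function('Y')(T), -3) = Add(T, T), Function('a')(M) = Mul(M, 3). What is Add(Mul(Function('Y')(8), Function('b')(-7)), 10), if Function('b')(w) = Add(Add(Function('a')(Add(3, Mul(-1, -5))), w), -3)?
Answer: 276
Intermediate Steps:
Function('a')(M) = Mul(3, M)
Function('Y')(T) = Add(3, Mul(2, T)) (Function('Y')(T) = Add(3, Add(T, T)) = Add(3, Mul(2, T)))
Function('b')(w) = Add(21, w) (Function('b')(w) = Add(Add(Mul(3, Add(3, Mul(-1, -5))), w), -3) = Add(Add(Mul(3, Add(3, 5)), w), -3) = Add(Add(Mul(3, 8), w), -3) = Add(Add(24, w), -3) = Add(21, w))
Add(Mul(Function('Y')(8), Function('b')(-7)), 10) = Add(Mul(Add(3, Mul(2, 8)), Add(21, -7)), 10) = Add(Mul(Add(3, 16), 14), 10) = Add(Mul(19, 14), 10) = Add(266, 10) = 276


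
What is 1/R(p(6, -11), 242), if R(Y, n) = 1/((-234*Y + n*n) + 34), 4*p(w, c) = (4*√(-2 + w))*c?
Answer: 63746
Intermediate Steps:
p(w, c) = c*√(-2 + w) (p(w, c) = ((4*√(-2 + w))*c)/4 = (4*c*√(-2 + w))/4 = c*√(-2 + w))
R(Y, n) = 1/(34 + n² - 234*Y) (R(Y, n) = 1/((-234*Y + n²) + 34) = 1/((n² - 234*Y) + 34) = 1/(34 + n² - 234*Y))
1/R(p(6, -11), 242) = 1/(1/(34 + 242² - (-2574)*√(-2 + 6))) = 1/(1/(34 + 58564 - (-2574)*√4)) = 1/(1/(34 + 58564 - (-2574)*2)) = 1/(1/(34 + 58564 - 234*(-22))) = 1/(1/(34 + 58564 + 5148)) = 1/(1/63746) = 63746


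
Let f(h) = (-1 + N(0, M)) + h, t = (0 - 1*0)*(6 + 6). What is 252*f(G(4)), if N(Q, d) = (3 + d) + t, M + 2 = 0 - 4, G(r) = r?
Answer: 0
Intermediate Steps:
t = 0 (t = (0 + 0)*12 = 0*12 = 0)
M = -6 (M = -2 + (0 - 4) = -2 - 4 = -6)
N(Q, d) = 3 + d (N(Q, d) = (3 + d) + 0 = 3 + d)
f(h) = -4 + h (f(h) = (-1 + (3 - 6)) + h = (-1 - 3) + h = -4 + h)
252*f(G(4)) = 252*(-4 + 4) = 252*0 = 0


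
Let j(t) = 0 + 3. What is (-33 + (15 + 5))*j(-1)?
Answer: -39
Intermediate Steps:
j(t) = 3
(-33 + (15 + 5))*j(-1) = (-33 + (15 + 5))*3 = (-33 + 20)*3 = -13*3 = -39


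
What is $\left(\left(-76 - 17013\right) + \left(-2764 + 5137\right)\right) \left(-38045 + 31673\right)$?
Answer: $93770352$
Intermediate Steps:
$\left(\left(-76 - 17013\right) + \left(-2764 + 5137\right)\right) \left(-38045 + 31673\right) = \left(\left(-76 - 17013\right) + 2373\right) \left(-6372\right) = \left(-17089 + 2373\right) \left(-6372\right) = \left(-14716\right) \left(-6372\right) = 93770352$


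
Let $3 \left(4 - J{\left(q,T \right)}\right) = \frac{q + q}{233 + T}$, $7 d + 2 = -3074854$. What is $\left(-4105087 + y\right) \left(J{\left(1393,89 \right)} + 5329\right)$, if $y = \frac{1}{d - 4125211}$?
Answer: $- \frac{48238866450615626884}{2204641977} \approx -2.1881 \cdot 10^{10}$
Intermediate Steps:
$d = - \frac{3074856}{7}$ ($d = - \frac{2}{7} + \frac{1}{7} \left(-3074854\right) = - \frac{2}{7} - \frac{3074854}{7} = - \frac{3074856}{7} \approx -4.3927 \cdot 10^{5}$)
$J{\left(q,T \right)} = 4 - \frac{2 q}{3 \left(233 + T\right)}$ ($J{\left(q,T \right)} = 4 - \frac{\left(q + q\right) \frac{1}{233 + T}}{3} = 4 - \frac{2 q \frac{1}{233 + T}}{3} = 4 - \frac{2 q}{3 \left(233 + T\right)}$)
$y = - \frac{7}{31951333}$ ($y = \frac{1}{- \frac{3074856}{7} - 4125211} = \frac{1}{- \frac{31951333}{7}} = - \frac{7}{31951333} \approx -2.1908 \cdot 10^{-7}$)
$\left(-4105087 + y\right) \left(J{\left(1393,89 \right)} + 5329\right) = \left(-4105087 - \frac{7}{31951333}\right) \left(\frac{2 \left(1398 - 1393 + 6 \cdot 89\right)}{3 \left(233 + 89\right)} + 5329\right) = - \frac{131163001730978 \left(\frac{2 \left(1398 - 1393 + 534\right)}{3 \cdot 322} + 5329\right)}{31951333} = - \frac{131163001730978 \left(\frac{2}{3} \cdot \frac{1}{322} \cdot 539 + 5329\right)}{31951333} = - \frac{131163001730978 \left(\frac{77}{69} + 5329\right)}{31951333} = \left(- \frac{131163001730978}{31951333}\right) \frac{367778}{69} = - \frac{48238866450615626884}{2204641977}$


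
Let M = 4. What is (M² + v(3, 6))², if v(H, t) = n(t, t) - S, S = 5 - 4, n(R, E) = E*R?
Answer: 2601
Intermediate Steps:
S = 1
v(H, t) = -1 + t² (v(H, t) = t*t - 1*1 = t² - 1 = -1 + t²)
(M² + v(3, 6))² = (4² + (-1 + 6²))² = (16 + (-1 + 36))² = (16 + 35)² = 51² = 2601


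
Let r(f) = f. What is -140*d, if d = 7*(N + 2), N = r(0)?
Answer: -1960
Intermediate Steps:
N = 0
d = 14 (d = 7*(0 + 2) = 7*2 = 14)
-140*d = -140*14 = -1960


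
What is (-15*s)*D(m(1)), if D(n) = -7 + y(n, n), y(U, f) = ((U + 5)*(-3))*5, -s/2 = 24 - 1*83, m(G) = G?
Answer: 171690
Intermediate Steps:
s = 118 (s = -2*(24 - 1*83) = -2*(24 - 83) = -2*(-59) = 118)
y(U, f) = -75 - 15*U (y(U, f) = ((5 + U)*(-3))*5 = (-15 - 3*U)*5 = -75 - 15*U)
D(n) = -82 - 15*n (D(n) = -7 + (-75 - 15*n) = -82 - 15*n)
(-15*s)*D(m(1)) = (-15*118)*(-82 - 15*1) = -1770*(-82 - 15) = -1770*(-97) = 171690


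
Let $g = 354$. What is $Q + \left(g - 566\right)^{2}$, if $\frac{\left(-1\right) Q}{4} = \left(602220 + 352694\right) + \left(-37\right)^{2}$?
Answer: $-3780188$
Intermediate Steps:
$Q = -3825132$ ($Q = - 4 \left(\left(602220 + 352694\right) + \left(-37\right)^{2}\right) = - 4 \left(954914 + 1369\right) = \left(-4\right) 956283 = -3825132$)
$Q + \left(g - 566\right)^{2} = -3825132 + \left(354 - 566\right)^{2} = -3825132 + \left(-212\right)^{2} = -3825132 + 44944 = -3780188$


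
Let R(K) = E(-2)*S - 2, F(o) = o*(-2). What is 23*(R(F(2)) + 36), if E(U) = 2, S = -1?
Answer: 736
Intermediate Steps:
F(o) = -2*o
R(K) = -4 (R(K) = 2*(-1) - 2 = -2 - 2 = -4)
23*(R(F(2)) + 36) = 23*(-4 + 36) = 23*32 = 736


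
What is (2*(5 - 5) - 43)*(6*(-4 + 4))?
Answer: 0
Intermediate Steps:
(2*(5 - 5) - 43)*(6*(-4 + 4)) = (2*0 - 43)*(6*0) = (0 - 43)*0 = -43*0 = 0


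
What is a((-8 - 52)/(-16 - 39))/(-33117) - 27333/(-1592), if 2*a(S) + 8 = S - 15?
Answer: 9957248407/579944904 ≈ 17.169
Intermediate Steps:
a(S) = -23/2 + S/2 (a(S) = -4 + (S - 15)/2 = -4 + (-15 + S)/2 = -4 + (-15/2 + S/2) = -23/2 + S/2)
a((-8 - 52)/(-16 - 39))/(-33117) - 27333/(-1592) = (-23/2 + ((-8 - 52)/(-16 - 39))/2)/(-33117) - 27333/(-1592) = (-23/2 + (-60/(-55))/2)*(-1/33117) - 27333*(-1/1592) = (-23/2 + (-60*(-1/55))/2)*(-1/33117) + 27333/1592 = (-23/2 + (1/2)*(12/11))*(-1/33117) + 27333/1592 = (-23/2 + 6/11)*(-1/33117) + 27333/1592 = -241/22*(-1/33117) + 27333/1592 = 241/728574 + 27333/1592 = 9957248407/579944904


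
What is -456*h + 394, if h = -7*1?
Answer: 3586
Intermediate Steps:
h = -7
-456*h + 394 = -456*(-7) + 394 = 3192 + 394 = 3586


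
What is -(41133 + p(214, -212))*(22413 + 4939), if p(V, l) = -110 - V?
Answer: -1116207768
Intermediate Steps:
-(41133 + p(214, -212))*(22413 + 4939) = -(41133 + (-110 - 1*214))*(22413 + 4939) = -(41133 + (-110 - 214))*27352 = -(41133 - 324)*27352 = -40809*27352 = -1*1116207768 = -1116207768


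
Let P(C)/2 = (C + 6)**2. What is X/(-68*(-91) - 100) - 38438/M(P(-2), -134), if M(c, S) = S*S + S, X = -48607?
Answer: -550142249/54250168 ≈ -10.141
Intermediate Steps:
P(C) = 2*(6 + C)**2 (P(C) = 2*(C + 6)**2 = 2*(6 + C)**2)
M(c, S) = S + S**2 (M(c, S) = S**2 + S = S + S**2)
X/(-68*(-91) - 100) - 38438/M(P(-2), -134) = -48607/(-68*(-91) - 100) - 38438*(-1/(134*(1 - 134))) = -48607/(6188 - 100) - 38438/((-134*(-133))) = -48607/6088 - 38438/17822 = -48607*1/6088 - 38438*1/17822 = -48607/6088 - 19219/8911 = -550142249/54250168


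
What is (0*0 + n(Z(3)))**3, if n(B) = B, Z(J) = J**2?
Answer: 729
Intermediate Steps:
(0*0 + n(Z(3)))**3 = (0*0 + 3**2)**3 = (0 + 9)**3 = 9**3 = 729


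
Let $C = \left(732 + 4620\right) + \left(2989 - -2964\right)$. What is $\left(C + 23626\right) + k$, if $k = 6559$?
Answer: $41490$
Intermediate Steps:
$C = 11305$ ($C = 5352 + \left(2989 + 2964\right) = 5352 + 5953 = 11305$)
$\left(C + 23626\right) + k = \left(11305 + 23626\right) + 6559 = 34931 + 6559 = 41490$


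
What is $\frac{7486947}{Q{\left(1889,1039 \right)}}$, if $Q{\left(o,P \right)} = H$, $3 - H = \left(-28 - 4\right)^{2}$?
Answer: $- \frac{7486947}{1021} \approx -7333.0$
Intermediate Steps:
$H = -1021$ ($H = 3 - \left(-28 - 4\right)^{2} = 3 - \left(-32\right)^{2} = 3 - 1024 = -1021$)
$Q{\left(o,P \right)} = -1021$
$\frac{7486947}{Q{\left(1889,1039 \right)}} = \frac{7486947}{-1021} = 7486947 \left(- \frac{1}{1021}\right) = - \frac{7486947}{1021}$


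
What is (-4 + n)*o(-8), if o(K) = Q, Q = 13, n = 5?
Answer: 13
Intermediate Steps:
o(K) = 13
(-4 + n)*o(-8) = (-4 + 5)*13 = 1*13 = 13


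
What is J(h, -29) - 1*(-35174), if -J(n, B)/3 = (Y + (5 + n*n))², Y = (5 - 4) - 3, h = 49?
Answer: -17302474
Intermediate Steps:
Y = -2 (Y = 1 - 3 = -2)
J(n, B) = -3*(3 + n²)² (J(n, B) = -3*(-2 + (5 + n*n))² = -3*(-2 + (5 + n²))² = -3*(3 + n²)²)
J(h, -29) - 1*(-35174) = -3*(3 + 49²)² - 1*(-35174) = -3*(3 + 2401)² + 35174 = -3*2404² + 35174 = -3*5779216 + 35174 = -17337648 + 35174 = -17302474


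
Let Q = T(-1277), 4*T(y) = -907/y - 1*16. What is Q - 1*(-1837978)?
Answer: 9388372099/5108 ≈ 1.8380e+6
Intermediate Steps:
T(y) = -4 - 907/(4*y) (T(y) = (-907/y - 1*16)/4 = (-907/y - 16)/4 = (-16 - 907/y)/4 = -4 - 907/(4*y))
Q = -19525/5108 (Q = -4 - 907/4/(-1277) = -4 - 907/4*(-1/1277) = -4 + 907/5108 = -19525/5108 ≈ -3.8224)
Q - 1*(-1837978) = -19525/5108 - 1*(-1837978) = -19525/5108 + 1837978 = 9388372099/5108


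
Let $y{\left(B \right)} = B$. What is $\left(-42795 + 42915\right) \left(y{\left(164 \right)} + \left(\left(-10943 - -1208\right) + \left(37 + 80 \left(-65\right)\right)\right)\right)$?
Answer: $-1768080$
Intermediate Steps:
$\left(-42795 + 42915\right) \left(y{\left(164 \right)} + \left(\left(-10943 - -1208\right) + \left(37 + 80 \left(-65\right)\right)\right)\right) = \left(-42795 + 42915\right) \left(164 + \left(\left(-10943 - -1208\right) + \left(37 + 80 \left(-65\right)\right)\right)\right) = 120 \left(164 + \left(\left(-10943 + 1208\right) + \left(37 - 5200\right)\right)\right) = 120 \left(164 - 14898\right) = 120 \left(-14734\right) = -1768080$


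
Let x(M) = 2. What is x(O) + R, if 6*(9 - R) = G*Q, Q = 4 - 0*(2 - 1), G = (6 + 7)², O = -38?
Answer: -305/3 ≈ -101.67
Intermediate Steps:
G = 169 (G = 13² = 169)
Q = 4 (Q = 4 - 0 = 4 - 2*0 = 4 + 0 = 4)
R = -311/3 (R = 9 - 169*4/6 = 9 - ⅙*676 = 9 - 338/3 = -311/3 ≈ -103.67)
x(O) + R = 2 - 311/3 = -305/3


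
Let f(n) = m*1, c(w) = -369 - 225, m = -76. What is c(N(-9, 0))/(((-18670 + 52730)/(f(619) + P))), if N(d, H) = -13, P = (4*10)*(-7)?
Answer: 52866/8515 ≈ 6.2086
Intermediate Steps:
P = -280 (P = 40*(-7) = -280)
c(w) = -594
f(n) = -76 (f(n) = -76*1 = -76)
c(N(-9, 0))/(((-18670 + 52730)/(f(619) + P))) = -594*(-76 - 280)/(-18670 + 52730) = -594/(34060/(-356)) = -594/(34060*(-1/356)) = -594/(-8515/89) = -594*(-89/8515) = 52866/8515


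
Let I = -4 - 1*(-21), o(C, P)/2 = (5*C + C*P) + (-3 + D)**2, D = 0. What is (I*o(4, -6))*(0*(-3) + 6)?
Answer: 1020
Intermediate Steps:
o(C, P) = 18 + 10*C + 2*C*P (o(C, P) = 2*((5*C + C*P) + (-3 + 0)**2) = 2*((5*C + C*P) + (-3)**2) = 2*((5*C + C*P) + 9) = 2*(9 + 5*C + C*P) = 18 + 10*C + 2*C*P)
I = 17 (I = -4 + 21 = 17)
(I*o(4, -6))*(0*(-3) + 6) = (17*(18 + 10*4 + 2*4*(-6)))*(0*(-3) + 6) = (17*(18 + 40 - 48))*(0 + 6) = (17*10)*6 = 170*6 = 1020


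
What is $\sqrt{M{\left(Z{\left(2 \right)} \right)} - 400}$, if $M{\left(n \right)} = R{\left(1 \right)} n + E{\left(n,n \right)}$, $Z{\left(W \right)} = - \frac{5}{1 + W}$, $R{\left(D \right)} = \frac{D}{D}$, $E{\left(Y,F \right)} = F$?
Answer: $\frac{11 i \sqrt{30}}{3} \approx 20.083 i$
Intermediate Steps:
$R{\left(D \right)} = 1$
$M{\left(n \right)} = 2 n$ ($M{\left(n \right)} = 1 n + n = n + n = 2 n$)
$\sqrt{M{\left(Z{\left(2 \right)} \right)} - 400} = \sqrt{2 \left(- \frac{5}{1 + 2}\right) - 400} = \sqrt{2 \left(- \frac{5}{3}\right) - 400} = \sqrt{- \frac{10}{3} - 400} = \sqrt{- \frac{1210}{3}} = \frac{11 i \sqrt{30}}{3}$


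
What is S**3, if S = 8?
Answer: 512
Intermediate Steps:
S**3 = 8**3 = 512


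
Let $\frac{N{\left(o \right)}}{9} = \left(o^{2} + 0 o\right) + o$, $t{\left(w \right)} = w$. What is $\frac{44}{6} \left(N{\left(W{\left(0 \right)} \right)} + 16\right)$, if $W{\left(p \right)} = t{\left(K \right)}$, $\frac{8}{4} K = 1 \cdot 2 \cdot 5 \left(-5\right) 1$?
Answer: $\frac{119152}{3} \approx 39717.0$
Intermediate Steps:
$K = -25$ ($K = \frac{1 \cdot 2 \cdot 5 \left(-5\right) 1}{2} = \frac{2 \cdot 5 \left(-5\right) 1}{2} = \frac{10 \left(-5\right) 1}{2} = \frac{\left(-50\right) 1}{2} = \frac{1}{2} \left(-50\right) = -25$)
$W{\left(p \right)} = -25$
$N{\left(o \right)} = 9 o + 9 o^{2}$ ($N{\left(o \right)} = 9 \left(\left(o^{2} + 0 o\right) + o\right) = 9 \left(\left(o^{2} + 0\right) + o\right) = 9 \left(o^{2} + o\right) = 9 \left(o + o^{2}\right) = 9 o + 9 o^{2}$)
$\frac{44}{6} \left(N{\left(W{\left(0 \right)} \right)} + 16\right) = \frac{44}{6} \left(9 \left(-25\right) \left(1 - 25\right) + 16\right) = 44 \cdot \frac{1}{6} \left(9 \left(-25\right) \left(-24\right) + 16\right) = \frac{22 \left(5400 + 16\right)}{3} = \frac{22}{3} \cdot 5416 = \frac{119152}{3}$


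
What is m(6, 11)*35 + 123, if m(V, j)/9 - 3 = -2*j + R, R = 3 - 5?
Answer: -6492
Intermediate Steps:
R = -2
m(V, j) = 9 - 18*j (m(V, j) = 27 + 9*(-2*j - 2) = 27 + 9*(-2 - 2*j) = 27 + (-18 - 18*j) = 9 - 18*j)
m(6, 11)*35 + 123 = (9 - 18*11)*35 + 123 = (9 - 198)*35 + 123 = -189*35 + 123 = -6615 + 123 = -6492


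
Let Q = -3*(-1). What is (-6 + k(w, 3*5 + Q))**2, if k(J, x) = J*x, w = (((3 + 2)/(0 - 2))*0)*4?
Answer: 36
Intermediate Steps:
Q = 3
w = 0 (w = ((5/(-2))*0)*4 = ((5*(-1/2))*0)*4 = -5/2*0*4 = 0*4 = 0)
(-6 + k(w, 3*5 + Q))**2 = (-6 + 0*(3*5 + 3))**2 = (-6 + 0*(15 + 3))**2 = (-6 + 0*18)**2 = (-6 + 0)**2 = (-6)**2 = 36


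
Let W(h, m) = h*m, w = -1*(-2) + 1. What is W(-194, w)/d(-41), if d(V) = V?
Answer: 582/41 ≈ 14.195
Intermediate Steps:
w = 3 (w = 2 + 1 = 3)
W(-194, w)/d(-41) = -194*3/(-41) = -582*(-1/41) = 582/41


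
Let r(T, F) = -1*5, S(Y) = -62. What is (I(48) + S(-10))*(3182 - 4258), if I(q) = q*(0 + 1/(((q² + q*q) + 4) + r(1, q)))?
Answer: 307290536/4607 ≈ 66701.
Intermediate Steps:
r(T, F) = -5
I(q) = q/(-1 + 2*q²) (I(q) = q*(0 + 1/(((q² + q*q) + 4) - 5)) = q*(0 + 1/(((q² + q²) + 4) - 5)) = q*(0 + 1/((2*q² + 4) - 5)) = q*(0 + 1/((4 + 2*q²) - 5)) = q*(0 + 1/(-1 + 2*q²)) = q/(-1 + 2*q²))
(I(48) + S(-10))*(3182 - 4258) = (48/(-1 + 2*48²) - 62)*(3182 - 4258) = (48/(-1 + 2*2304) - 62)*(-1076) = (48/(-1 + 4608) - 62)*(-1076) = (48/4607 - 62)*(-1076) = -285586/4607*(-1076) = 307290536/4607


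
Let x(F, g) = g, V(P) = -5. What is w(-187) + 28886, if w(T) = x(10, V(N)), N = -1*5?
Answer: 28881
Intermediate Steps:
N = -5
w(T) = -5
w(-187) + 28886 = -5 + 28886 = 28881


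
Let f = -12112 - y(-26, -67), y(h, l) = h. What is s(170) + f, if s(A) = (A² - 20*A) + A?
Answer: 13584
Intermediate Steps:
s(A) = A² - 19*A
f = -12086 (f = -12112 - 1*(-26) = -12112 + 26 = -12086)
s(170) + f = 170*(-19 + 170) - 12086 = 170*151 - 12086 = 25670 - 12086 = 13584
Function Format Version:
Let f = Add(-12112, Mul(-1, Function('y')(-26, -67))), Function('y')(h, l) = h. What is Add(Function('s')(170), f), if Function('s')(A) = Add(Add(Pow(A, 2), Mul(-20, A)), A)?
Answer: 13584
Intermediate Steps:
Function('s')(A) = Add(Pow(A, 2), Mul(-19, A))
f = -12086 (f = Add(-12112, Mul(-1, -26)) = Add(-12112, 26) = -12086)
Add(Function('s')(170), f) = Add(Mul(170, Add(-19, 170)), -12086) = Add(Mul(170, 151), -12086) = Add(25670, -12086) = 13584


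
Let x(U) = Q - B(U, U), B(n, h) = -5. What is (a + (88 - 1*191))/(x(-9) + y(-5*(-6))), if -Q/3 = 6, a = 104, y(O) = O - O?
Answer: -1/13 ≈ -0.076923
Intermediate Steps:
y(O) = 0
Q = -18 (Q = -3*6 = -18)
x(U) = -13 (x(U) = -18 - 1*(-5) = -18 + 5 = -13)
(a + (88 - 1*191))/(x(-9) + y(-5*(-6))) = (104 + (88 - 1*191))/(-13 + 0) = (104 + (88 - 191))/(-13) = (104 - 103)*(-1/13) = 1*(-1/13) = -1/13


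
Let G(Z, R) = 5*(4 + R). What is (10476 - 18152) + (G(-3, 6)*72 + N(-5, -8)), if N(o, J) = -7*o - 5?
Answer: -4046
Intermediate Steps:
G(Z, R) = 20 + 5*R
N(o, J) = -5 - 7*o
(10476 - 18152) + (G(-3, 6)*72 + N(-5, -8)) = (10476 - 18152) + ((20 + 5*6)*72 + (-5 - 7*(-5))) = -7676 + ((20 + 30)*72 + (-5 + 35)) = -7676 + (50*72 + 30) = -7676 + (3600 + 30) = -7676 + 3630 = -4046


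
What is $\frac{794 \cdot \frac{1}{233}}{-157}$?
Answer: $- \frac{794}{36581} \approx -0.021705$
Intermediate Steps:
$\frac{794 \cdot \frac{1}{233}}{-157} = 794 \cdot \frac{1}{233} \left(- \frac{1}{157}\right) = \frac{794}{233} \left(- \frac{1}{157}\right) = - \frac{794}{36581}$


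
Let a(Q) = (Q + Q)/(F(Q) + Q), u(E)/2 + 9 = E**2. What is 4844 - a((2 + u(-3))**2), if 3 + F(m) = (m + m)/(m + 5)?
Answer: 82276/17 ≈ 4839.8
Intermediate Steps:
F(m) = -3 + 2*m/(5 + m) (F(m) = -3 + (m + m)/(m + 5) = -3 + (2*m)/(5 + m) = -3 + 2*m/(5 + m))
u(E) = -18 + 2*E**2
a(Q) = 2*Q/(Q + (-15 - Q)/(5 + Q)) (a(Q) = (Q + Q)/((-15 - Q)/(5 + Q) + Q) = (2*Q)/(Q + (-15 - Q)/(5 + Q)) = 2*Q/(Q + (-15 - Q)/(5 + Q)))
4844 - a((2 + u(-3))**2) = 4844 - 2*(2 + (-18 + 2*(-3)**2))**2*(5 + (2 + (-18 + 2*(-3)**2))**2)/(-15 - (2 + (-18 + 2*(-3)**2))**2 + (2 + (-18 + 2*(-3)**2))**2*(5 + (2 + (-18 + 2*(-3)**2))**2)) = 4844 - 2*(2 + (-18 + 2*9))**2*(5 + (2 + (-18 + 2*9))**2)/(-15 - (2 + (-18 + 2*9))**2 + (2 + (-18 + 2*9))**2*(5 + (2 + (-18 + 2*9))**2)) = 4844 - 2*(2 + (-18 + 18))**2*(5 + (2 + (-18 + 18))**2)/(-15 - (2 + (-18 + 18))**2 + (2 + (-18 + 18))**2*(5 + (2 + (-18 + 18))**2)) = 4844 - 2*(2 + 0)**2*(5 + (2 + 0)**2)/(-15 - (2 + 0)**2 + (2 + 0)**2*(5 + (2 + 0)**2)) = 4844 - 2*2**2*(5 + 2**2)/(-15 - 1*2**2 + 2**2*(5 + 2**2)) = 4844 - 2*4*(5 + 4)/(-15 - 1*4 + 4*(5 + 4)) = 4844 - 2*4*9/(-15 - 4 + 4*9) = 4844 - 2*4*9/(-15 - 4 + 36) = 4844 - 2*4*9/17 = 4844 - 1*72/17 = 4844 - 72/17 = 82276/17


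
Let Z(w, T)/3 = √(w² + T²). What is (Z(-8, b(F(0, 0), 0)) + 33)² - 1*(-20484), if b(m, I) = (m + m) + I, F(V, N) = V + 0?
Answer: 23733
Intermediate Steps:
F(V, N) = V
b(m, I) = I + 2*m (b(m, I) = 2*m + I = I + 2*m)
Z(w, T) = 3*√(T² + w²) (Z(w, T) = 3*√(w² + T²) = 3*√(T² + w²))
(Z(-8, b(F(0, 0), 0)) + 33)² - 1*(-20484) = (3*√((0 + 2*0)² + (-8)²) + 33)² - 1*(-20484) = (3*√((0 + 0)² + 64) + 33)² + 20484 = (3*√(0² + 64) + 33)² + 20484 = (3*√(0 + 64) + 33)² + 20484 = (3*√64 + 33)² + 20484 = (3*8 + 33)² + 20484 = (24 + 33)² + 20484 = 57² + 20484 = 3249 + 20484 = 23733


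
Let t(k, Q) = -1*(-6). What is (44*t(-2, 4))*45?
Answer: 11880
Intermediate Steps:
t(k, Q) = 6
(44*t(-2, 4))*45 = (44*6)*45 = 264*45 = 11880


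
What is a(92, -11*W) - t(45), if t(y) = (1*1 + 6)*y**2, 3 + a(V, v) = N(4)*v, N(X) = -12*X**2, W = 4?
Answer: -5730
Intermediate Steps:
a(V, v) = -3 - 192*v (a(V, v) = -3 + (-12*4**2)*v = -3 + (-12*16)*v = -3 - 192*v)
t(y) = 7*y**2 (t(y) = (1 + 6)*y**2 = 7*y**2)
a(92, -11*W) - t(45) = (-3 - (-2112)*4) - 7*45**2 = (-3 - 192*(-44)) - 7*2025 = (-3 + 8448) - 1*14175 = 8445 - 14175 = -5730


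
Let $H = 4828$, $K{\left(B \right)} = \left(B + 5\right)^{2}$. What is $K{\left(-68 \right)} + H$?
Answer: $8797$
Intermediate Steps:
$K{\left(B \right)} = \left(5 + B\right)^{2}$
$K{\left(-68 \right)} + H = \left(5 - 68\right)^{2} + 4828 = \left(-63\right)^{2} + 4828 = 3969 + 4828 = 8797$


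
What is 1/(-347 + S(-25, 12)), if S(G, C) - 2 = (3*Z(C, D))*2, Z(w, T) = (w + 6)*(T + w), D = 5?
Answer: 1/1491 ≈ 0.00067069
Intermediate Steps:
Z(w, T) = (6 + w)*(T + w)
S(G, C) = 182 + 6*C**2 + 66*C (S(G, C) = 2 + (3*(C**2 + 6*5 + 6*C + 5*C))*2 = 2 + (3*(C**2 + 30 + 6*C + 5*C))*2 = 2 + (3*(30 + C**2 + 11*C))*2 = 2 + (90 + 3*C**2 + 33*C)*2 = 2 + (180 + 6*C**2 + 66*C) = 182 + 6*C**2 + 66*C)
1/(-347 + S(-25, 12)) = 1/(-347 + (182 + 6*12**2 + 66*12)) = 1/(-347 + (182 + 6*144 + 792)) = 1/(-347 + (182 + 864 + 792)) = 1/(-347 + 1838) = 1/1491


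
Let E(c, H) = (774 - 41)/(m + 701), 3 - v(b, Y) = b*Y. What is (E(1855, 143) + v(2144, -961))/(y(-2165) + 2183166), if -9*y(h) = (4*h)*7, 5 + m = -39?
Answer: 676837496/719382661 ≈ 0.94086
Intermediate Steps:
v(b, Y) = 3 - Y*b (v(b, Y) = 3 - b*Y = 3 - Y*b)
m = -44 (m = -5 - 39 = -44)
E(c, H) = 733/657 (E(c, H) = (774 - 41)/(-44 + 701) = 733/657)
y(h) = -28*h/9 (y(h) = -4*h*7/9 = -28*h/9)
(E(1855, 143) + v(2144, -961))/(y(-2165) + 2183166) = (733/657 + (3 - 1*(-961)*2144))/(-28/9*(-2165) + 2183166) = (733/657 + (3 + 2060384))/(60620/9 + 2183166) = (733/657 + 2060387)/(19709114/9) = (1353674992/657)*(9/19709114) = 676837496/719382661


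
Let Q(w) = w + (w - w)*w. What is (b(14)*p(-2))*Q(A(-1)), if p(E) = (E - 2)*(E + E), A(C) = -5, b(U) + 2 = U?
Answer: -960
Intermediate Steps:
b(U) = -2 + U
p(E) = 2*E*(-2 + E) (p(E) = (-2 + E)*(2*E) = 2*E*(-2 + E))
Q(w) = w (Q(w) = w + 0*w = w + 0 = w)
(b(14)*p(-2))*Q(A(-1)) = ((-2 + 14)*(2*(-2)*(-2 - 2)))*(-5) = (12*(2*(-2)*(-4)))*(-5) = (12*16)*(-5) = 192*(-5) = -960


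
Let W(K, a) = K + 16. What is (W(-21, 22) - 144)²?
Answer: 22201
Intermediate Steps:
W(K, a) = 16 + K
(W(-21, 22) - 144)² = ((16 - 21) - 144)² = (-5 - 144)² = (-149)² = 22201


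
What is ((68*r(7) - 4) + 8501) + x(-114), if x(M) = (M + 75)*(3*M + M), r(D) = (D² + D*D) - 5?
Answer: 32605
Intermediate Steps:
r(D) = -5 + 2*D² (r(D) = (D² + D²) - 5 = 2*D² - 5 = -5 + 2*D²)
x(M) = 4*M*(75 + M) (x(M) = (75 + M)*(4*M) = 4*M*(75 + M))
((68*r(7) - 4) + 8501) + x(-114) = ((68*(-5 + 2*7²) - 4) + 8501) + 4*(-114)*(75 - 114) = ((68*(-5 + 2*49) - 4) + 8501) + 4*(-114)*(-39) = ((68*(-5 + 98) - 4) + 8501) + 17784 = ((68*93 - 4) + 8501) + 17784 = ((6324 - 4) + 8501) + 17784 = (6320 + 8501) + 17784 = 14821 + 17784 = 32605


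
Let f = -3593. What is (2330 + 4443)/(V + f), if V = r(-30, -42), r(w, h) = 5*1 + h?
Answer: -6773/3630 ≈ -1.8658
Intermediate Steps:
r(w, h) = 5 + h
V = -37 (V = 5 - 42 = -37)
(2330 + 4443)/(V + f) = (2330 + 4443)/(-37 - 3593) = 6773/(-3630) = 6773*(-1/3630) = -6773/3630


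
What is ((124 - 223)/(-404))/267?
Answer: 33/35956 ≈ 0.00091779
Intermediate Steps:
((124 - 223)/(-404))/267 = -99*(-1/404)*(1/267) = (99/404)*(1/267) = 33/35956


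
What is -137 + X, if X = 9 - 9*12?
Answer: -236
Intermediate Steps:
X = -99 (X = 9 - 108 = -99)
-137 + X = -137 - 99 = -236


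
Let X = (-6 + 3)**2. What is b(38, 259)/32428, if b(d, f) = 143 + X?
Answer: 38/8107 ≈ 0.0046873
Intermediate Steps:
X = 9 (X = (-3)**2 = 9)
b(d, f) = 152 (b(d, f) = 143 + 9 = 152)
b(38, 259)/32428 = 152/32428 = 152*(1/32428) = 38/8107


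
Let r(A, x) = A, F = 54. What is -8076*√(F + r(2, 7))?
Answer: -16152*√14 ≈ -60435.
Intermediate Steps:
-8076*√(F + r(2, 7)) = -8076*√(54 + 2) = -16152*√14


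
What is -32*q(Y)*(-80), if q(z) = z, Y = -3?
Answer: -7680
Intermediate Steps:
-32*q(Y)*(-80) = -32*(-3)*(-80) = 96*(-80) = -7680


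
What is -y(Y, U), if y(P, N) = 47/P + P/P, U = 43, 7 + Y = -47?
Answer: -7/54 ≈ -0.12963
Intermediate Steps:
Y = -54 (Y = -7 - 47 = -54)
y(P, N) = 1 + 47/P (y(P, N) = 47/P + 1 = 1 + 47/P)
-y(Y, U) = -(47 - 54)/(-54) = -(-1)*(-7)/54 = -1*7/54 = -7/54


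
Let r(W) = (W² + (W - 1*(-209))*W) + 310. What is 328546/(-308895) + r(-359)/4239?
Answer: 18382581067/436468635 ≈ 42.117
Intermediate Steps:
r(W) = 310 + W² + W*(209 + W) (r(W) = (W² + (W + 209)*W) + 310 = (W² + (209 + W)*W) + 310 = (W² + W*(209 + W)) + 310 = 310 + W² + W*(209 + W))
328546/(-308895) + r(-359)/4239 = 328546/(-308895) + (310 + 2*(-359)² + 209*(-359))/4239 = 328546*(-1/308895) + (310 + 2*128881 - 75031)*(1/4239) = -328546/308895 + (310 + 257762 - 75031)*(1/4239) = -328546/308895 + 183041*(1/4239) = -328546/308895 + 183041/4239 = 18382581067/436468635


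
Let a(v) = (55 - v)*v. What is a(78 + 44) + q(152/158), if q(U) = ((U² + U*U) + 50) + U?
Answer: -50684328/6241 ≈ -8121.2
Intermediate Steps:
q(U) = 50 + U + 2*U² (q(U) = ((U² + U²) + 50) + U = (2*U² + 50) + U = (50 + 2*U²) + U = 50 + U + 2*U²)
a(v) = v*(55 - v)
a(78 + 44) + q(152/158) = (78 + 44)*(55 - (78 + 44)) + (50 + 152/158 + 2*(152/158)²) = 122*(55 - 1*122) + (50 + 152*(1/158) + 2*(152*(1/158))²) = 122*(55 - 122) + (50 + 76/79 + 2*(76/79)²) = 122*(-67) + (50 + 76/79 + 2*(5776/6241)) = -8174 + (50 + 76/79 + 11552/6241) = -8174 + 329606/6241 = -50684328/6241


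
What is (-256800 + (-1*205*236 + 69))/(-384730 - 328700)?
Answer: 305111/713430 ≈ 0.42767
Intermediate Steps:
(-256800 + (-1*205*236 + 69))/(-384730 - 328700) = (-256800 + (-205*236 + 69))/(-713430) = (-256800 + (-48380 + 69))*(-1/713430) = (-256800 - 48311)*(-1/713430) = -305111*(-1/713430) = 305111/713430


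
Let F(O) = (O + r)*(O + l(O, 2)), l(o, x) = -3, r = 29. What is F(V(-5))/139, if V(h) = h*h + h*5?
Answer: -87/139 ≈ -0.62590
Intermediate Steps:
V(h) = h² + 5*h
F(O) = (-3 + O)*(29 + O) (F(O) = (O + 29)*(O - 3) = (29 + O)*(-3 + O) = (-3 + O)*(29 + O))
F(V(-5))/139 = (-87 + (-5*(5 - 5))² + 26*(-5*(5 - 5)))/139 = (-87 + (-5*0)² + 26*(-5*0))*(1/139) = (-87 + 0² + 26*0)*(1/139) = (-87 + 0 + 0)*(1/139) = -87*1/139 = -87/139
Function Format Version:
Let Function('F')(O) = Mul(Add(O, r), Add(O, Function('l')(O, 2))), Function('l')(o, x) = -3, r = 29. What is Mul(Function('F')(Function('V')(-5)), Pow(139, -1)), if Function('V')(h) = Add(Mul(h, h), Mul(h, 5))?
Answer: Rational(-87, 139) ≈ -0.62590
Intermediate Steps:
Function('V')(h) = Add(Pow(h, 2), Mul(5, h))
Function('F')(O) = Mul(Add(-3, O), Add(29, O)) (Function('F')(O) = Mul(Add(O, 29), Add(O, -3)) = Mul(Add(29, O), Add(-3, O)) = Mul(Add(-3, O), Add(29, O)))
Mul(Function('F')(Function('V')(-5)), Pow(139, -1)) = Mul(Add(-87, Pow(Mul(-5, Add(5, -5)), 2), Mul(26, Mul(-5, Add(5, -5)))), Pow(139, -1)) = Mul(Add(-87, Pow(Mul(-5, 0), 2), Mul(26, Mul(-5, 0))), Rational(1, 139)) = Mul(Add(-87, Pow(0, 2), Mul(26, 0)), Rational(1, 139)) = Mul(Add(-87, 0, 0), Rational(1, 139)) = Mul(-87, Rational(1, 139)) = Rational(-87, 139)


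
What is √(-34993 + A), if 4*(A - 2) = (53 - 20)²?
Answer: 5*I*√5555/2 ≈ 186.33*I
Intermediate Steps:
A = 1097/4 (A = 2 + (53 - 20)²/4 = 2 + (¼)*33² = 2 + (¼)*1089 = 2 + 1089/4 = 1097/4 ≈ 274.25)
√(-34993 + A) = √(-34993 + 1097/4) = √(-138875/4) = 5*I*√5555/2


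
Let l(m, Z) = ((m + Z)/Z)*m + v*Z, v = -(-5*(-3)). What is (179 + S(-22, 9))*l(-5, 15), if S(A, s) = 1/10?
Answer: -81789/2 ≈ -40895.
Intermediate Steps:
S(A, s) = 1/10
v = -15 ≈ -15.000
l(m, Z) = -15*Z + m*(Z + m)/Z (l(m, Z) = ((m + Z)/Z)*m - 15*Z = ((Z + m)/Z)*m - 15*Z = m*(Z + m)/Z - 15*Z = -15*Z + m*(Z + m)/Z)
(179 + S(-22, 9))*l(-5, 15) = (179 + 1/10)*(-5 - 15*15 + (-5)**2/15) = 1791*(-5 - 225 + (1/15)*25)/10 = 1791*(-5 - 225 + 5/3)/10 = (1791/10)*(-685/3) = -81789/2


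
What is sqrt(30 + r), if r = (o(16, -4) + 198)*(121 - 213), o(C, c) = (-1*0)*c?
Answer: I*sqrt(18186) ≈ 134.86*I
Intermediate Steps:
o(C, c) = 0 (o(C, c) = 0*c = 0)
r = -18216 (r = (0 + 198)*(121 - 213) = 198*(-92) = -18216)
sqrt(30 + r) = sqrt(30 - 18216) = sqrt(-18186) = I*sqrt(18186)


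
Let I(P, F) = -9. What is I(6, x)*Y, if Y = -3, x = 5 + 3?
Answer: 27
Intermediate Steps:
x = 8
I(6, x)*Y = -9*(-3) = 27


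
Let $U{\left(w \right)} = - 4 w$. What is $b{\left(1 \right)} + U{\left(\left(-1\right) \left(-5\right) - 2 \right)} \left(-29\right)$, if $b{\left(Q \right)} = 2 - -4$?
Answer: $354$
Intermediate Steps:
$b{\left(Q \right)} = 6$ ($b{\left(Q \right)} = 2 + 4 = 6$)
$b{\left(1 \right)} + U{\left(\left(-1\right) \left(-5\right) - 2 \right)} \left(-29\right) = 6 + - 4 \left(\left(-1\right) \left(-5\right) - 2\right) \left(-29\right) = 6 + - 4 \left(5 - 2\right) \left(-29\right) = 6 + \left(-4\right) 3 \left(-29\right) = 6 - -348 = 6 + 348 = 354$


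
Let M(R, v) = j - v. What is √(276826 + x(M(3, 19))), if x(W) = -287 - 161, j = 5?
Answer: √276378 ≈ 525.72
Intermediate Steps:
M(R, v) = 5 - v
x(W) = -448
√(276826 + x(M(3, 19))) = √(276826 - 448) = √276378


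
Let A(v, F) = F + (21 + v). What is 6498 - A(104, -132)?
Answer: 6505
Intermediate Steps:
A(v, F) = 21 + F + v
6498 - A(104, -132) = 6498 - (21 - 132 + 104) = 6498 - 1*(-7) = 6498 + 7 = 6505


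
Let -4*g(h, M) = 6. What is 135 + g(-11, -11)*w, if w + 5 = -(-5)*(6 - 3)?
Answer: 120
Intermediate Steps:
g(h, M) = -3/2 (g(h, M) = -¼*6 = -3/2)
w = 10 (w = -5 - (-5)*(6 - 3) = -5 - (-5)*3 = -5 - 1*(-15) = -5 + 15 = 10)
135 + g(-11, -11)*w = 135 - 3/2*10 = 135 - 15 = 120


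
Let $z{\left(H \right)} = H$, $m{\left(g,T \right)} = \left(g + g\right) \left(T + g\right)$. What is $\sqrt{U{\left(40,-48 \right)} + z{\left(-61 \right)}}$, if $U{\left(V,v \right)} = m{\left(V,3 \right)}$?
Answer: $\sqrt{3379} \approx 58.129$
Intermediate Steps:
$m{\left(g,T \right)} = 2 g \left(T + g\right)$
$U{\left(V,v \right)} = 2 V \left(3 + V\right)$
$\sqrt{U{\left(40,-48 \right)} + z{\left(-61 \right)}} = \sqrt{2 \cdot 40 \left(3 + 40\right) - 61} = \sqrt{2 \cdot 40 \cdot 43 - 61} = \sqrt{3440 - 61} = \sqrt{3379}$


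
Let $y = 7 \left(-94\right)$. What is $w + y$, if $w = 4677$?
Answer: $4019$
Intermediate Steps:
$y = -658$
$w + y = 4677 - 658 = 4019$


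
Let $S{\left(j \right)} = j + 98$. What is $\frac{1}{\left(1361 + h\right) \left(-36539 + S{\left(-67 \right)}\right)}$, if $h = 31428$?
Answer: $- \frac{1}{1197060812} \approx -8.3538 \cdot 10^{-10}$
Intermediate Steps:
$S{\left(j \right)} = 98 + j$
$\frac{1}{\left(1361 + h\right) \left(-36539 + S{\left(-67 \right)}\right)} = \frac{1}{\left(1361 + 31428\right) \left(-36539 + \left(98 - 67\right)\right)} = \frac{1}{32789 \left(-36539 + 31\right)} = \frac{1}{32789 \left(-36508\right)} = \frac{1}{-1197060812} = - \frac{1}{1197060812}$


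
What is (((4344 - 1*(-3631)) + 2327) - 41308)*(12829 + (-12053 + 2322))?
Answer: -96056588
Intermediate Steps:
(((4344 - 1*(-3631)) + 2327) - 41308)*(12829 + (-12053 + 2322)) = (((4344 + 3631) + 2327) - 41308)*(12829 - 9731) = ((7975 + 2327) - 41308)*3098 = (10302 - 41308)*3098 = -31006*3098 = -96056588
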